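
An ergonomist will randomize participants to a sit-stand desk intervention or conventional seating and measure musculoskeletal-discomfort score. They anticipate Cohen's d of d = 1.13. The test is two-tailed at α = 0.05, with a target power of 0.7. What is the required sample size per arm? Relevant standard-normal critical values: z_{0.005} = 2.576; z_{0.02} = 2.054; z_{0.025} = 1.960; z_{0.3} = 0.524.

n = 10 per group

For two independent groups with equal n: n = 2·((z_{α/2} + z_β) / d)².
z_{α/2} + z_β = 1.960 + 0.524 = 2.484.
n = 2 × (2.484 / 1.13)² = 2 × 2.198² = 2 × 4.83 = 9.7.
Round up to the next whole participant.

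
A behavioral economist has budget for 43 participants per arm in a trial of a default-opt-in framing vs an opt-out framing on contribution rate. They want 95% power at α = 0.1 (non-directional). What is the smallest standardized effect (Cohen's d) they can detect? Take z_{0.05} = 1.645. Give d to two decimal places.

d_min ≈ 0.71

For two independent groups of n = 43 each: d_min = (z_{α/2} + z_β)·√(2/n).
z-sum = 1.645 + 1.645 = 3.290.
d_min = 3.290 × √(2/43) = 3.290 × 0.2157 = 0.710.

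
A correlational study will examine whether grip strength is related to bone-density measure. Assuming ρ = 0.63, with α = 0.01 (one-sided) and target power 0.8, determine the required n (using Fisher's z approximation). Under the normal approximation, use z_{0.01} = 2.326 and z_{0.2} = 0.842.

n = 22

Fisher's z: C = ½·ln((1+r)/(1−r)) = ½·ln(4.4054) = 0.7414.
n = ((z_{α} + z_β)/C)² + 3.
(2.326 + 0.842) / 0.7414 = 3.168 / 0.7414 = 4.273.
n = 4.273² + 3 = 18.26 + 3 = 21.3.
Round up.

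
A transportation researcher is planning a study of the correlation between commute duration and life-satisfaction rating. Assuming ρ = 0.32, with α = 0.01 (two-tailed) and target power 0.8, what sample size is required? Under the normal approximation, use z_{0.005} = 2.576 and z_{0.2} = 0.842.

n = 110

Fisher's z: C = ½·ln((1+r)/(1−r)) = ½·ln(1.9412) = 0.3316.
n = ((z_{α/2} + z_β)/C)² + 3.
(2.576 + 0.842) / 0.3316 = 3.418 / 0.3316 = 10.308.
n = 10.308² + 3 = 106.25 + 3 = 109.2.
Round up.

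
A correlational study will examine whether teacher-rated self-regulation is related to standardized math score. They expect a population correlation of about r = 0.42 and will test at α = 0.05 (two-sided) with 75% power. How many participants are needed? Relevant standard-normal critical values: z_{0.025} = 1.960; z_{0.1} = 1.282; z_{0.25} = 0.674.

Fisher's z: C = ½·ln((1+r)/(1−r)) = ½·ln(2.4483) = 0.4477.
n = ((z_{α/2} + z_β)/C)² + 3.
(1.960 + 0.674) / 0.4477 = 2.634 / 0.4477 = 5.883.
n = 5.883² + 3 = 34.61 + 3 = 37.6.
Round up.

n = 38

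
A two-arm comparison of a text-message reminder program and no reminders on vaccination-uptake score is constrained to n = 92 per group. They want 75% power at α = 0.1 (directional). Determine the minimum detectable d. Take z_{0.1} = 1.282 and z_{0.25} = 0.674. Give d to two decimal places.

For two independent groups of n = 92 each: d_min = (z_{α} + z_β)·√(2/n).
z-sum = 1.282 + 0.674 = 1.956.
d_min = 1.956 × √(2/92) = 1.956 × 0.1474 = 0.288.

d_min ≈ 0.29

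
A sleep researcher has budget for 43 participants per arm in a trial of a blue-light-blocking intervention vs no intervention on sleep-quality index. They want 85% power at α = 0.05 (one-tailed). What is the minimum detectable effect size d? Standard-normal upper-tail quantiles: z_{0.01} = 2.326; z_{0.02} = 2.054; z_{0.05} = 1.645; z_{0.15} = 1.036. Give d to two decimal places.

d_min ≈ 0.58

For two independent groups of n = 43 each: d_min = (z_{α} + z_β)·√(2/n).
z-sum = 1.645 + 1.036 = 2.681.
d_min = 2.681 × √(2/43) = 2.681 × 0.2157 = 0.578.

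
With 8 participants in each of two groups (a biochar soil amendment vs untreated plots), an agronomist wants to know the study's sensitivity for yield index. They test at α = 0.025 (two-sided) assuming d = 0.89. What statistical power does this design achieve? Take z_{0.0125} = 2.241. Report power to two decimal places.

For two equal groups, power = Φ(d·√(n/2) − z_{α/2}).
d·√(n/2) = 0.89 × √(8/2) = 0.89 × 2.000 = 1.780.
z_β = 1.780 − 2.241 = -0.461.
Power = Φ(-0.461) = 0.322.

power ≈ 0.32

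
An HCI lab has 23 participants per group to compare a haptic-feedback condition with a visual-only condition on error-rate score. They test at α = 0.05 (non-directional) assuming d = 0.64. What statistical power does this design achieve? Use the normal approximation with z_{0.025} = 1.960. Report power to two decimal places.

For two equal groups, power = Φ(d·√(n/2) − z_{α/2}).
d·√(n/2) = 0.64 × √(23/2) = 0.64 × 3.391 = 2.170.
z_β = 2.170 − 1.960 = 0.210.
Power = Φ(0.210) = 0.583.

power ≈ 0.58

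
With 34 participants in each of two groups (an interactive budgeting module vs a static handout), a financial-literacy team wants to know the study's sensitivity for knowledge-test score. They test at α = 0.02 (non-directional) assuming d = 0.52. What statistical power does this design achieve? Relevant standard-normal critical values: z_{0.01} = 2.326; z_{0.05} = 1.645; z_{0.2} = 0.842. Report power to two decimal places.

power ≈ 0.43

For two equal groups, power = Φ(d·√(n/2) − z_{α/2}).
d·√(n/2) = 0.52 × √(34/2) = 0.52 × 4.123 = 2.144.
z_β = 2.144 − 2.326 = -0.182.
Power = Φ(-0.182) = 0.428.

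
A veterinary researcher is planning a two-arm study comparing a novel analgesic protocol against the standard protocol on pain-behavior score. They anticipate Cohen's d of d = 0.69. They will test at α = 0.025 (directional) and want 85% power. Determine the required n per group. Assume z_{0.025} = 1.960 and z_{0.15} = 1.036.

For two independent groups with equal n: n = 2·((z_{α} + z_β) / d)².
z_{α} + z_β = 1.960 + 1.036 = 2.996.
n = 2 × (2.996 / 0.69)² = 2 × 4.342² = 2 × 18.85 = 37.7.
Round up to the next whole participant.

n = 38 per group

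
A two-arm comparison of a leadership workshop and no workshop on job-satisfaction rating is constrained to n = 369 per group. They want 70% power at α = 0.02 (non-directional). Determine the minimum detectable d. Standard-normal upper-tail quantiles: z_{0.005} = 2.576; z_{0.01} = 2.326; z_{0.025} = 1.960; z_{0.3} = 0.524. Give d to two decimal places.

For two independent groups of n = 369 each: d_min = (z_{α/2} + z_β)·√(2/n).
z-sum = 2.326 + 0.524 = 2.850.
d_min = 2.850 × √(2/369) = 2.850 × 0.0736 = 0.210.

d_min ≈ 0.21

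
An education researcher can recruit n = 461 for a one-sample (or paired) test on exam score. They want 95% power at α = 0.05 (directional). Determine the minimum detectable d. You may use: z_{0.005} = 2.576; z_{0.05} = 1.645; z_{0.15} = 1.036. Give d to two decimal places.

d_min ≈ 0.15

For a single sample (or paired design) of n = 461: d_min = (z_{α} + z_β)/√n.
z-sum = 1.645 + 1.645 = 3.290.
d_min = 3.290 / √461 = 3.290 / 21.471 = 0.153.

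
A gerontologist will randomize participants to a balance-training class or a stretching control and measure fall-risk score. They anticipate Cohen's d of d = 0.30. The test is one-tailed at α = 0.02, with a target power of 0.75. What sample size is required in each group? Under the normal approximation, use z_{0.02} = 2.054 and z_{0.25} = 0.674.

For two independent groups with equal n: n = 2·((z_{α} + z_β) / d)².
z_{α} + z_β = 2.054 + 0.674 = 2.728.
n = 2 × (2.728 / 0.30)² = 2 × 9.093² = 2 × 82.69 = 165.4.
Round up to the next whole participant.

n = 166 per group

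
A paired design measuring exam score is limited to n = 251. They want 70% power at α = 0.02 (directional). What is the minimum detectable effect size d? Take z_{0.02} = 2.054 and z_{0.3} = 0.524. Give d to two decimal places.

d_min ≈ 0.16

For a single sample (or paired design) of n = 251: d_min = (z_{α} + z_β)/√n.
z-sum = 2.054 + 0.524 = 2.578.
d_min = 2.578 / √251 = 2.578 / 15.843 = 0.163.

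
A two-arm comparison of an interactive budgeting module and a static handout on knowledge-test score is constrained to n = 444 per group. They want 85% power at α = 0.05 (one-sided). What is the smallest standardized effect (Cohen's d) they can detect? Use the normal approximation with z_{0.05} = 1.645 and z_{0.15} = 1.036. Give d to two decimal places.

d_min ≈ 0.18

For two independent groups of n = 444 each: d_min = (z_{α} + z_β)·√(2/n).
z-sum = 1.645 + 1.036 = 2.681.
d_min = 2.681 × √(2/444) = 2.681 × 0.0671 = 0.180.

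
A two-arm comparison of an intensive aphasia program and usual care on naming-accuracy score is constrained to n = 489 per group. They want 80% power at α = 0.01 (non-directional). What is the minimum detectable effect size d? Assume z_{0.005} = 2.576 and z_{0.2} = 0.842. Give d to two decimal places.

d_min ≈ 0.22

For two independent groups of n = 489 each: d_min = (z_{α/2} + z_β)·√(2/n).
z-sum = 2.576 + 0.842 = 3.418.
d_min = 3.418 × √(2/489) = 3.418 × 0.0640 = 0.219.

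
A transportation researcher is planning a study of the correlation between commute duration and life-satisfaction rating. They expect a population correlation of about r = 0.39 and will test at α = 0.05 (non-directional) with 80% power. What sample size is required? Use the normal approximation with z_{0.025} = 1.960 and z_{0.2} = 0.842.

n = 50

Fisher's z: C = ½·ln((1+r)/(1−r)) = ½·ln(2.2787) = 0.4118.
n = ((z_{α/2} + z_β)/C)² + 3.
(1.960 + 0.842) / 0.4118 = 2.802 / 0.4118 = 6.804.
n = 6.804² + 3 = 46.30 + 3 = 49.3.
Round up.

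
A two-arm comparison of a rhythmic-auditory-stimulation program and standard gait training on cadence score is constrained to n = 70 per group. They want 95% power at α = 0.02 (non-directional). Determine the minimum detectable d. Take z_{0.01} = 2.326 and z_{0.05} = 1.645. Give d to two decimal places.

d_min ≈ 0.67

For two independent groups of n = 70 each: d_min = (z_{α/2} + z_β)·√(2/n).
z-sum = 2.326 + 1.645 = 3.971.
d_min = 3.971 × √(2/70) = 3.971 × 0.1690 = 0.671.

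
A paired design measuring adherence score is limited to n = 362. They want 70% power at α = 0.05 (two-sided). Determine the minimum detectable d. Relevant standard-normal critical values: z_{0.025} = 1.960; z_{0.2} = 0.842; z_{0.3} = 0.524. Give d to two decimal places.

d_min ≈ 0.13

For a single sample (or paired design) of n = 362: d_min = (z_{α/2} + z_β)/√n.
z-sum = 1.960 + 0.524 = 2.484.
d_min = 2.484 / √362 = 2.484 / 19.026 = 0.131.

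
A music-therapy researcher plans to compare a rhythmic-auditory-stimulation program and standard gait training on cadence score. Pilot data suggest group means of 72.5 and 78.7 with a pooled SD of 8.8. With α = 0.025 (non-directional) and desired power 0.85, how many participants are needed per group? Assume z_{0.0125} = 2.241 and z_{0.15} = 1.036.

n = 44 per group

Cohen's d = |M₁ − M₂| / SD_pooled = |72.5 − 78.7| / 8.8 = 6.2 / 8.8 = 0.705.
For two independent groups with equal n: n = 2·((z_{α/2} + z_β) / d)².
z_{α/2} + z_β = 2.241 + 1.036 = 3.277.
n = 2 × (3.277 / 0.705)² = 2 × 4.648² = 2 × 21.61 = 43.2.
Round up to the next whole participant.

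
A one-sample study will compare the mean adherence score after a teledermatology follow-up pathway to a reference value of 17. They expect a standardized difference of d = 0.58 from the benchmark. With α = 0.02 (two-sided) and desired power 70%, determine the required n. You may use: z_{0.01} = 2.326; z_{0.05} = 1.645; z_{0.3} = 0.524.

For a one-sample test: n = ((z_{α/2} + z_β) / d)².
z_{α/2} + z_β = 2.326 + 0.524 = 2.850.
n = (2.850 / 0.58)² = 4.914² = 24.15.
Round up.

n = 25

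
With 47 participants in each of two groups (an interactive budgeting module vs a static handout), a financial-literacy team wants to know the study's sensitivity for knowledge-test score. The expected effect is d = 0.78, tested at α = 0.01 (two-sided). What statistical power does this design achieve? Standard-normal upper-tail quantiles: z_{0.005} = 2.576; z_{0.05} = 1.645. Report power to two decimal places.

For two equal groups, power = Φ(d·√(n/2) − z_{α/2}).
d·√(n/2) = 0.78 × √(47/2) = 0.78 × 4.848 = 3.781.
z_β = 3.781 − 2.576 = 1.205.
Power = Φ(1.205) = 0.886.

power ≈ 0.89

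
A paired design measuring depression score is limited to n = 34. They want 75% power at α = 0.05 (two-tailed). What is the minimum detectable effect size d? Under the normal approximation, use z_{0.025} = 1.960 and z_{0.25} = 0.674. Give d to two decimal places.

For a single sample (or paired design) of n = 34: d_min = (z_{α/2} + z_β)/√n.
z-sum = 1.960 + 0.674 = 2.634.
d_min = 2.634 / √34 = 2.634 / 5.831 = 0.452.

d_min ≈ 0.45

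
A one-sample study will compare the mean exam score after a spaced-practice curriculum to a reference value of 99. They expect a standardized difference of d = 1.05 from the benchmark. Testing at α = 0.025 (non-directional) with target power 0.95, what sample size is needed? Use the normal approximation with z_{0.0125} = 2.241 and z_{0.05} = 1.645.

n = 14

For a one-sample test: n = ((z_{α/2} + z_β) / d)².
z_{α/2} + z_β = 2.241 + 1.645 = 3.886.
n = (3.886 / 1.05)² = 3.701² = 13.70.
Round up.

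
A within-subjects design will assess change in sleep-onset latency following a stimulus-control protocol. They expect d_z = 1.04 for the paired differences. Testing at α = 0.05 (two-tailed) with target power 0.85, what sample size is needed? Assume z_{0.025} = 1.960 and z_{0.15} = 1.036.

n = 9 pairs

For a paired (one-sample on differences) test: n = ((z_{α/2} + z_β) / d)².
z_{α/2} + z_β = 1.960 + 1.036 = 2.996.
n = (2.996 / 1.04)² = 2.881² = 8.30.
Round up.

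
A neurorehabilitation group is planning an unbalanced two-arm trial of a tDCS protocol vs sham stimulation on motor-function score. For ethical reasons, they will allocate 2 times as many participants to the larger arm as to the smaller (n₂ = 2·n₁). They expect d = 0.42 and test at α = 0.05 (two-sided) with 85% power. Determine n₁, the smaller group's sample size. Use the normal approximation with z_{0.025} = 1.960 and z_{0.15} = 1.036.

With allocation ratio k = n₂/n₁ = 2, Var(x̄₁−x̄₂) = σ²(1/n₁ + 1/(k·n₁)) = σ²·(k+1)/(k·n₁).
So n₁ = (1 + 1/k)·((z_{α/2} + z_β)/d)² = 1.500 × (2.996/0.42)².
n₁ = 1.500 × 50.88 = 76.3.
Round up: n₁ = 77, giving n₂ = 2 × 77 = 154.

n₁ = 77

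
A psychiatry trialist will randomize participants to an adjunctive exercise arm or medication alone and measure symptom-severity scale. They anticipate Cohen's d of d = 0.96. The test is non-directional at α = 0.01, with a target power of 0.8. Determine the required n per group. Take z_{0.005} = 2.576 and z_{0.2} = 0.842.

For two independent groups with equal n: n = 2·((z_{α/2} + z_β) / d)².
z_{α/2} + z_β = 2.576 + 0.842 = 3.418.
n = 2 × (3.418 / 0.96)² = 2 × 3.560² = 2 × 12.68 = 25.4.
Round up to the next whole participant.

n = 26 per group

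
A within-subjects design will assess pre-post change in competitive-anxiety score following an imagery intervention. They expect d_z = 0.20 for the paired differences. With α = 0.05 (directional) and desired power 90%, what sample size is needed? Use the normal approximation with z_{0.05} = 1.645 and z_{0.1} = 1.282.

n = 215 pairs

For a paired (one-sample on differences) test: n = ((z_{α} + z_β) / d)².
z_{α} + z_β = 1.645 + 1.282 = 2.927.
n = (2.927 / 0.20)² = 14.635² = 214.18.
Round up.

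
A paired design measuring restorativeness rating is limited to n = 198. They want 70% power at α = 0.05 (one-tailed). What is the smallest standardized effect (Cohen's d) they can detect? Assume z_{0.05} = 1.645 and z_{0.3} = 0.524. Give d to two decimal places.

d_min ≈ 0.15

For a single sample (or paired design) of n = 198: d_min = (z_{α} + z_β)/√n.
z-sum = 1.645 + 0.524 = 2.169.
d_min = 2.169 / √198 = 2.169 / 14.071 = 0.154.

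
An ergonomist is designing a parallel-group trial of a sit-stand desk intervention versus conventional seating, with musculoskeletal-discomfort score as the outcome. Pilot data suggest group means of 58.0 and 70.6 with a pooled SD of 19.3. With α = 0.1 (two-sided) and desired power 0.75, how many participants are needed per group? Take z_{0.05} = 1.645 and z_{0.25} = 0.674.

n = 26 per group

Cohen's d = |M₁ − M₂| / SD_pooled = |58.0 − 70.6| / 19.3 = 12.6 / 19.3 = 0.653.
For two independent groups with equal n: n = 2·((z_{α/2} + z_β) / d)².
z_{α/2} + z_β = 1.645 + 0.674 = 2.319.
n = 2 × (2.319 / 0.653)² = 2 × 3.551² = 2 × 12.61 = 25.2.
Round up to the next whole participant.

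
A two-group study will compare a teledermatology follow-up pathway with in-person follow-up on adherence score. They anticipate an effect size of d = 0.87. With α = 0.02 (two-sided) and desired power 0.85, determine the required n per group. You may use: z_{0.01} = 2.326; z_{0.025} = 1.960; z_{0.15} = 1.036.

n = 30 per group

For two independent groups with equal n: n = 2·((z_{α/2} + z_β) / d)².
z_{α/2} + z_β = 2.326 + 1.036 = 3.362.
n = 2 × (3.362 / 0.87)² = 2 × 3.864² = 2 × 14.93 = 29.9.
Round up to the next whole participant.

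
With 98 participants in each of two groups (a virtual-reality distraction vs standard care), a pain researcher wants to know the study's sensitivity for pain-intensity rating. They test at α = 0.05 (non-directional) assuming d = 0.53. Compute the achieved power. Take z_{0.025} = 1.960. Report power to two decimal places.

power ≈ 0.96

For two equal groups, power = Φ(d·√(n/2) − z_{α/2}).
d·√(n/2) = 0.53 × √(98/2) = 0.53 × 7.000 = 3.710.
z_β = 3.710 − 1.960 = 1.750.
Power = Φ(1.750) = 0.960.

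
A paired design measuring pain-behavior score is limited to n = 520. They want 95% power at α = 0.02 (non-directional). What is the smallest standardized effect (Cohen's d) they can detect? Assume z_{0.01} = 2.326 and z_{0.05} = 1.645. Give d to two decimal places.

d_min ≈ 0.17

For a single sample (or paired design) of n = 520: d_min = (z_{α/2} + z_β)/√n.
z-sum = 2.326 + 1.645 = 3.971.
d_min = 3.971 / √520 = 3.971 / 22.804 = 0.174.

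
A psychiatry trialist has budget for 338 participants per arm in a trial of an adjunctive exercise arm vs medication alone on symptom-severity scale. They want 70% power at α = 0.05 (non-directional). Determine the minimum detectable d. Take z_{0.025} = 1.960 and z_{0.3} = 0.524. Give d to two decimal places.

For two independent groups of n = 338 each: d_min = (z_{α/2} + z_β)·√(2/n).
z-sum = 1.960 + 0.524 = 2.484.
d_min = 2.484 × √(2/338) = 2.484 × 0.0769 = 0.191.

d_min ≈ 0.19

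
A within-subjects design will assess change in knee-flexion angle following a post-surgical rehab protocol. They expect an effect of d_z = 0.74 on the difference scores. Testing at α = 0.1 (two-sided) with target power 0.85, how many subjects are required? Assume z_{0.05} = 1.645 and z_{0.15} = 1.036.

n = 14 pairs

For a paired (one-sample on differences) test: n = ((z_{α/2} + z_β) / d)².
z_{α/2} + z_β = 1.645 + 1.036 = 2.681.
n = (2.681 / 0.74)² = 3.623² = 13.13.
Round up.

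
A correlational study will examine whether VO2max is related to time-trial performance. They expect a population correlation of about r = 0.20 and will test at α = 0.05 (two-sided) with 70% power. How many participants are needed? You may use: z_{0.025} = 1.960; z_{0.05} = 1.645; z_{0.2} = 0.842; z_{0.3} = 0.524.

n = 154

Fisher's z: C = ½·ln((1+r)/(1−r)) = ½·ln(1.5000) = 0.2027.
n = ((z_{α/2} + z_β)/C)² + 3.
(1.960 + 0.524) / 0.2027 = 2.484 / 0.2027 = 12.255.
n = 12.255² + 3 = 150.17 + 3 = 153.2.
Round up.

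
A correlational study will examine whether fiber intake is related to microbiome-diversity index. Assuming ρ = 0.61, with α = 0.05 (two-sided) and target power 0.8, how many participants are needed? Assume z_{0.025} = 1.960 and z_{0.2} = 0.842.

n = 19

Fisher's z: C = ½·ln((1+r)/(1−r)) = ½·ln(4.1282) = 0.7089.
n = ((z_{α/2} + z_β)/C)² + 3.
(1.960 + 0.842) / 0.7089 = 2.802 / 0.7089 = 3.953.
n = 3.953² + 3 = 15.62 + 3 = 18.6.
Round up.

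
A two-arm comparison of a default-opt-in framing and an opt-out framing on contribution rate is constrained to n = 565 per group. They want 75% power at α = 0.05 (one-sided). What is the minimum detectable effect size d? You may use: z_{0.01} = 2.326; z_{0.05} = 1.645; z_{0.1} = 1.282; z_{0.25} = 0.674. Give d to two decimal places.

d_min ≈ 0.14

For two independent groups of n = 565 each: d_min = (z_{α} + z_β)·√(2/n).
z-sum = 1.645 + 0.674 = 2.319.
d_min = 2.319 × √(2/565) = 2.319 × 0.0595 = 0.138.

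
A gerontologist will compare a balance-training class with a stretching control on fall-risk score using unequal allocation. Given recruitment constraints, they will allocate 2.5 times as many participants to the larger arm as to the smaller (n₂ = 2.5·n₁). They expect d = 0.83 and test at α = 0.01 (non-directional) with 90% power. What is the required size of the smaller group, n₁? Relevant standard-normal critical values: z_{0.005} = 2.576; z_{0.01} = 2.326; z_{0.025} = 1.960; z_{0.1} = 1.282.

With allocation ratio k = n₂/n₁ = 2.5, Var(x̄₁−x̄₂) = σ²(1/n₁ + 1/(k·n₁)) = σ²·(k+1)/(k·n₁).
So n₁ = (1 + 1/k)·((z_{α/2} + z_β)/d)² = 1.400 × (3.858/0.83)².
n₁ = 1.400 × 21.61 = 30.2.
Round up: n₁ = 31, giving n₂ = ⌈2.5 × 31⌉ = ⌈77.5⌉ = 78.

n₁ = 31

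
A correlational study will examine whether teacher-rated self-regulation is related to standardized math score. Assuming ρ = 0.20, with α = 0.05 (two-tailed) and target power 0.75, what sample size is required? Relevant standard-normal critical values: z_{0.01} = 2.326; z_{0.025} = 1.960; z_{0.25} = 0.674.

Fisher's z: C = ½·ln((1+r)/(1−r)) = ½·ln(1.5000) = 0.2027.
n = ((z_{α/2} + z_β)/C)² + 3.
(1.960 + 0.674) / 0.2027 = 2.634 / 0.2027 = 12.995.
n = 12.995² + 3 = 168.86 + 3 = 171.9.
Round up.

n = 172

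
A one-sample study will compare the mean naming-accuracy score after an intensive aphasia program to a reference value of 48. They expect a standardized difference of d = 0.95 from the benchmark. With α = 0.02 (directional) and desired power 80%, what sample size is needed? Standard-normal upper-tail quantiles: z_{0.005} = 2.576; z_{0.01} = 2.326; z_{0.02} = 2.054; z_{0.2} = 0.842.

n = 10

For a one-sample test: n = ((z_{α} + z_β) / d)².
z_{α} + z_β = 2.054 + 0.842 = 2.896.
n = (2.896 / 0.95)² = 3.048² = 9.29.
Round up.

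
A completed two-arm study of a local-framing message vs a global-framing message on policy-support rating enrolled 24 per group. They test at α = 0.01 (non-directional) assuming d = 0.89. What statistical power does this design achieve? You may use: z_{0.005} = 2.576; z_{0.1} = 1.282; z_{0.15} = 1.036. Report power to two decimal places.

For two equal groups, power = Φ(d·√(n/2) − z_{α/2}).
d·√(n/2) = 0.89 × √(24/2) = 0.89 × 3.464 = 3.083.
z_β = 3.083 − 2.576 = 0.507.
Power = Φ(0.507) = 0.694.

power ≈ 0.69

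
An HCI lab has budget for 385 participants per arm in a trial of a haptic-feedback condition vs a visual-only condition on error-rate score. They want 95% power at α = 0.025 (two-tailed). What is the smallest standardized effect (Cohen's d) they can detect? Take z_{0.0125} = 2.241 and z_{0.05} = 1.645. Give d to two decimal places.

d_min ≈ 0.28

For two independent groups of n = 385 each: d_min = (z_{α/2} + z_β)·√(2/n).
z-sum = 2.241 + 1.645 = 3.886.
d_min = 3.886 × √(2/385) = 3.886 × 0.0721 = 0.280.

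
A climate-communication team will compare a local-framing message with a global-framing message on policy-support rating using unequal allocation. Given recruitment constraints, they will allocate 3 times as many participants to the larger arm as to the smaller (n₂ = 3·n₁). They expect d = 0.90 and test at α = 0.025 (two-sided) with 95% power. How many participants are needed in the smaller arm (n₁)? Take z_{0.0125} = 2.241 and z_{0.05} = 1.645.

With allocation ratio k = n₂/n₁ = 3, Var(x̄₁−x̄₂) = σ²(1/n₁ + 1/(k·n₁)) = σ²·(k+1)/(k·n₁).
So n₁ = (1 + 1/k)·((z_{α/2} + z_β)/d)² = 1.333 × (3.886/0.90)².
n₁ = 1.333 × 18.64 = 24.9.
Round up: n₁ = 25, giving n₂ = 3 × 25 = 75.

n₁ = 25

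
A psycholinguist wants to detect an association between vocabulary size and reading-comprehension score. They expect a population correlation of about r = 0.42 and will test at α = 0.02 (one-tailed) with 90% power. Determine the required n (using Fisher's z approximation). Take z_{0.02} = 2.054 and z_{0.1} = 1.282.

n = 59

Fisher's z: C = ½·ln((1+r)/(1−r)) = ½·ln(2.4483) = 0.4477.
n = ((z_{α} + z_β)/C)² + 3.
(2.054 + 1.282) / 0.4477 = 3.336 / 0.4477 = 7.451.
n = 7.451² + 3 = 55.52 + 3 = 58.5.
Round up.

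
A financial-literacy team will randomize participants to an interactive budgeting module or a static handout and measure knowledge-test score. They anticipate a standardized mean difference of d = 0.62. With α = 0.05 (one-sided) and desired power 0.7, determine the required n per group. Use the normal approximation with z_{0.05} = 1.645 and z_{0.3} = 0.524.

n = 25 per group

For two independent groups with equal n: n = 2·((z_{α} + z_β) / d)².
z_{α} + z_β = 1.645 + 0.524 = 2.169.
n = 2 × (2.169 / 0.62)² = 2 × 3.498² = 2 × 12.24 = 24.5.
Round up to the next whole participant.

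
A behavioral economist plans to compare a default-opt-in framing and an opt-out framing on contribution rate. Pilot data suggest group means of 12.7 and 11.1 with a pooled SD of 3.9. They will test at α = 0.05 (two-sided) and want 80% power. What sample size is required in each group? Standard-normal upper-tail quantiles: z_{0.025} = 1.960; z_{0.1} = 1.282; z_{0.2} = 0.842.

Cohen's d = |M₁ − M₂| / SD_pooled = |12.7 − 11.1| / 3.9 = 1.6 / 3.9 = 0.410.
For two independent groups with equal n: n = 2·((z_{α/2} + z_β) / d)².
z_{α/2} + z_β = 1.960 + 0.842 = 2.802.
n = 2 × (2.802 / 0.410)² = 2 × 6.834² = 2 × 46.71 = 93.4.
Round up to the next whole participant.

n = 94 per group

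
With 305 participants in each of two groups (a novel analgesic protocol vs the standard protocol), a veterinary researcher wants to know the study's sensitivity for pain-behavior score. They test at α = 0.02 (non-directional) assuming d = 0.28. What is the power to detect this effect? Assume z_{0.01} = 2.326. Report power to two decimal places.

power ≈ 0.87

For two equal groups, power = Φ(d·√(n/2) − z_{α/2}).
d·√(n/2) = 0.28 × √(305/2) = 0.28 × 12.349 = 3.458.
z_β = 3.458 − 2.326 = 1.132.
Power = Φ(1.132) = 0.871.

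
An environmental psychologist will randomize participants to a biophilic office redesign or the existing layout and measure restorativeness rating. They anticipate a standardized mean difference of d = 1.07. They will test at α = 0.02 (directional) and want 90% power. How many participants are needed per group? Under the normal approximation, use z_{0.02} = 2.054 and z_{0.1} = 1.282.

n = 20 per group

For two independent groups with equal n: n = 2·((z_{α} + z_β) / d)².
z_{α} + z_β = 2.054 + 1.282 = 3.336.
n = 2 × (3.336 / 1.07)² = 2 × 3.118² = 2 × 9.72 = 19.4.
Round up to the next whole participant.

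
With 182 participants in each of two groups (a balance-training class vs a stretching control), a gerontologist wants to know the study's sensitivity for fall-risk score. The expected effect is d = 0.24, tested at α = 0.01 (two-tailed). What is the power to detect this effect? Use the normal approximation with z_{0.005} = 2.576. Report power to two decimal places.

power ≈ 0.39

For two equal groups, power = Φ(d·√(n/2) − z_{α/2}).
d·√(n/2) = 0.24 × √(182/2) = 0.24 × 9.539 = 2.289.
z_β = 2.289 − 2.576 = -0.287.
Power = Φ(-0.287) = 0.387.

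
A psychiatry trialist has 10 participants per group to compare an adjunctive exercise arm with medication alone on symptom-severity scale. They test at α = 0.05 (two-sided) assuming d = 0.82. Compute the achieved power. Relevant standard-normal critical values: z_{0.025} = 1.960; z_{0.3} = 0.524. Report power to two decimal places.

For two equal groups, power = Φ(d·√(n/2) − z_{α/2}).
d·√(n/2) = 0.82 × √(10/2) = 0.82 × 2.236 = 1.834.
z_β = 1.834 − 1.960 = -0.126.
Power = Φ(-0.126) = 0.450.

power ≈ 0.45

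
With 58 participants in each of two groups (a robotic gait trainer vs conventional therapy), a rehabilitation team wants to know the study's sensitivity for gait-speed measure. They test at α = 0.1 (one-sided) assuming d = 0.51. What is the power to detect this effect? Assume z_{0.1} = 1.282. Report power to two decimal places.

power ≈ 0.93

For two equal groups, power = Φ(d·√(n/2) − z_{α}).
d·√(n/2) = 0.51 × √(58/2) = 0.51 × 5.385 = 2.746.
z_β = 2.746 − 1.282 = 1.464.
Power = Φ(1.464) = 0.928.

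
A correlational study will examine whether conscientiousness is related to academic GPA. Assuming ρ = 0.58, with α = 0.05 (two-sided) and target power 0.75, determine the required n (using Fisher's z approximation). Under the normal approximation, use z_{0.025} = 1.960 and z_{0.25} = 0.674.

Fisher's z: C = ½·ln((1+r)/(1−r)) = ½·ln(3.7619) = 0.6625.
n = ((z_{α/2} + z_β)/C)² + 3.
(1.960 + 0.674) / 0.6625 = 2.634 / 0.6625 = 3.976.
n = 3.976² + 3 = 15.81 + 3 = 18.8.
Round up.

n = 19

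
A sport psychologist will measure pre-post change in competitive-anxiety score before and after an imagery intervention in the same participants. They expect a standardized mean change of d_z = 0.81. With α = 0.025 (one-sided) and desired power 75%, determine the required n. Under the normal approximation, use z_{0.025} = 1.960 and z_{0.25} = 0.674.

For a paired (one-sample on differences) test: n = ((z_{α} + z_β) / d)².
z_{α} + z_β = 1.960 + 0.674 = 2.634.
n = (2.634 / 0.81)² = 3.252² = 10.57.
Round up.

n = 11 pairs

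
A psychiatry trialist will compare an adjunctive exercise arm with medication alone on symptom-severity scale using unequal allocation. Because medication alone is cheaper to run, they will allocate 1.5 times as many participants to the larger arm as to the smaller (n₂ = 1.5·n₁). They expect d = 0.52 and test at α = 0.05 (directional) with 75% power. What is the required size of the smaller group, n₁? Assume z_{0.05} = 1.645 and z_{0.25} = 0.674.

With allocation ratio k = n₂/n₁ = 1.5, Var(x̄₁−x̄₂) = σ²(1/n₁ + 1/(k·n₁)) = σ²·(k+1)/(k·n₁).
So n₁ = (1 + 1/k)·((z_{α} + z_β)/d)² = 1.667 × (2.319/0.52)².
n₁ = 1.667 × 19.89 = 33.1.
Round up: n₁ = 34, giving n₂ = 1.5 × 34 = 51.

n₁ = 34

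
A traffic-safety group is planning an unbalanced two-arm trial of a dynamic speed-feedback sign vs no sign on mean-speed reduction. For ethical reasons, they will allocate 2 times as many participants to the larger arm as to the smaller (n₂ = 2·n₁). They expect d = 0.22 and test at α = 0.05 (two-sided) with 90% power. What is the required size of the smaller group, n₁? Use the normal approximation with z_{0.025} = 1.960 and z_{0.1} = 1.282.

n₁ = 326

With allocation ratio k = n₂/n₁ = 2, Var(x̄₁−x̄₂) = σ²(1/n₁ + 1/(k·n₁)) = σ²·(k+1)/(k·n₁).
So n₁ = (1 + 1/k)·((z_{α/2} + z_β)/d)² = 1.500 × (3.242/0.22)².
n₁ = 1.500 × 217.16 = 325.7.
Round up: n₁ = 326, giving n₂ = 2 × 326 = 652.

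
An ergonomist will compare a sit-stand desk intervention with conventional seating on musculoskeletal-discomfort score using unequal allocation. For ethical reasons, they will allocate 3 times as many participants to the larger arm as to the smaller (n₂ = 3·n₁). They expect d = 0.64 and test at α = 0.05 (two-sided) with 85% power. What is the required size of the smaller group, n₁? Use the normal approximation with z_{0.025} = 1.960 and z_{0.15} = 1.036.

n₁ = 30

With allocation ratio k = n₂/n₁ = 3, Var(x̄₁−x̄₂) = σ²(1/n₁ + 1/(k·n₁)) = σ²·(k+1)/(k·n₁).
So n₁ = (1 + 1/k)·((z_{α/2} + z_β)/d)² = 1.333 × (2.996/0.64)².
n₁ = 1.333 × 21.91 = 29.2.
Round up: n₁ = 30, giving n₂ = 3 × 30 = 90.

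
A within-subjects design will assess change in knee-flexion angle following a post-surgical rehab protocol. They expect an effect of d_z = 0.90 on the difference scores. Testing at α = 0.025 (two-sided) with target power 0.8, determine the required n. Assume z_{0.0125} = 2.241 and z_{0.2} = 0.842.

n = 12 pairs

For a paired (one-sample on differences) test: n = ((z_{α/2} + z_β) / d)².
z_{α/2} + z_β = 2.241 + 0.842 = 3.083.
n = (3.083 / 0.90)² = 3.426² = 11.73.
Round up.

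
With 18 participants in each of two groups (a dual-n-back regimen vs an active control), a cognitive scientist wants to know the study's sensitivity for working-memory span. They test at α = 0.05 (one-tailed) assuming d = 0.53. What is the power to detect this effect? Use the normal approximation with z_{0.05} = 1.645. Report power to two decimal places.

power ≈ 0.48

For two equal groups, power = Φ(d·√(n/2) − z_{α}).
d·√(n/2) = 0.53 × √(18/2) = 0.53 × 3.000 = 1.590.
z_β = 1.590 − 1.645 = -0.055.
Power = Φ(-0.055) = 0.478.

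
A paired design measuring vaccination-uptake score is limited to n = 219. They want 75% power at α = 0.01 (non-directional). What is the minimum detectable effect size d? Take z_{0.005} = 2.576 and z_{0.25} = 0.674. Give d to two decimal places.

For a single sample (or paired design) of n = 219: d_min = (z_{α/2} + z_β)/√n.
z-sum = 2.576 + 0.674 = 3.250.
d_min = 3.250 / √219 = 3.250 / 14.799 = 0.220.

d_min ≈ 0.22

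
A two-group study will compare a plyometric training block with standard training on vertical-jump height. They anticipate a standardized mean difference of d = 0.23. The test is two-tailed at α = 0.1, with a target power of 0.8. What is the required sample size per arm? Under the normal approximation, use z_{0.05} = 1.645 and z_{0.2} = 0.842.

n = 234 per group

For two independent groups with equal n: n = 2·((z_{α/2} + z_β) / d)².
z_{α/2} + z_β = 1.645 + 0.842 = 2.487.
n = 2 × (2.487 / 0.23)² = 2 × 10.813² = 2 × 116.92 = 233.8.
Round up to the next whole participant.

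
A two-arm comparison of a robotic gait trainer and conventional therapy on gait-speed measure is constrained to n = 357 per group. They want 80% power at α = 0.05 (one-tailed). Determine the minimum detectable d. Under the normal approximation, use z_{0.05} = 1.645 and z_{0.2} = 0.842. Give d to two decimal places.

For two independent groups of n = 357 each: d_min = (z_{α} + z_β)·√(2/n).
z-sum = 1.645 + 0.842 = 2.487.
d_min = 2.487 × √(2/357) = 2.487 × 0.0748 = 0.186.

d_min ≈ 0.19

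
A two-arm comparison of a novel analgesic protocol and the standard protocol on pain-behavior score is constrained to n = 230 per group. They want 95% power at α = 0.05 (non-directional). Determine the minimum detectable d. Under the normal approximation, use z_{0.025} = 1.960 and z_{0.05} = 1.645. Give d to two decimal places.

For two independent groups of n = 230 each: d_min = (z_{α/2} + z_β)·√(2/n).
z-sum = 1.960 + 1.645 = 3.605.
d_min = 3.605 × √(2/230) = 3.605 × 0.0933 = 0.336.

d_min ≈ 0.34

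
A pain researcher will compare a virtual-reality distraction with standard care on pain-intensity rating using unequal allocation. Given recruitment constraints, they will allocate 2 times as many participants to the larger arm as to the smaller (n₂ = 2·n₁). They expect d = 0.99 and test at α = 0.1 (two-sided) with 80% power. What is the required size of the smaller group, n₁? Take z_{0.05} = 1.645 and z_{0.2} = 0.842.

With allocation ratio k = n₂/n₁ = 2, Var(x̄₁−x̄₂) = σ²(1/n₁ + 1/(k·n₁)) = σ²·(k+1)/(k·n₁).
So n₁ = (1 + 1/k)·((z_{α/2} + z_β)/d)² = 1.500 × (2.487/0.99)².
n₁ = 1.500 × 6.31 = 9.5.
Round up: n₁ = 10, giving n₂ = 2 × 10 = 20.

n₁ = 10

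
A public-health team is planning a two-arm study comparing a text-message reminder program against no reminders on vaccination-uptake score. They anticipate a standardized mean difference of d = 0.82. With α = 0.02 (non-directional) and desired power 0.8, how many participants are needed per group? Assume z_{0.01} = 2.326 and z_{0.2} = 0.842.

n = 30 per group

For two independent groups with equal n: n = 2·((z_{α/2} + z_β) / d)².
z_{α/2} + z_β = 2.326 + 0.842 = 3.168.
n = 2 × (3.168 / 0.82)² = 2 × 3.863² = 2 × 14.93 = 29.9.
Round up to the next whole participant.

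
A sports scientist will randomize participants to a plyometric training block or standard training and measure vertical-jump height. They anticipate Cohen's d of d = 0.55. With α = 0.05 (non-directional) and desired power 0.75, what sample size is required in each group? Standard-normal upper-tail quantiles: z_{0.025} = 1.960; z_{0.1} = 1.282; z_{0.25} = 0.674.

For two independent groups with equal n: n = 2·((z_{α/2} + z_β) / d)².
z_{α/2} + z_β = 1.960 + 0.674 = 2.634.
n = 2 × (2.634 / 0.55)² = 2 × 4.789² = 2 × 22.94 = 45.9.
Round up to the next whole participant.

n = 46 per group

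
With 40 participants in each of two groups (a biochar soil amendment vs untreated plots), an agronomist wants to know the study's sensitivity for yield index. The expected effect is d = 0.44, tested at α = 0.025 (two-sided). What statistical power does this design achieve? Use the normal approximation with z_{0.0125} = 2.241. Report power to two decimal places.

power ≈ 0.39

For two equal groups, power = Φ(d·√(n/2) − z_{α/2}).
d·√(n/2) = 0.44 × √(40/2) = 0.44 × 4.472 = 1.968.
z_β = 1.968 − 2.241 = -0.273.
Power = Φ(-0.273) = 0.392.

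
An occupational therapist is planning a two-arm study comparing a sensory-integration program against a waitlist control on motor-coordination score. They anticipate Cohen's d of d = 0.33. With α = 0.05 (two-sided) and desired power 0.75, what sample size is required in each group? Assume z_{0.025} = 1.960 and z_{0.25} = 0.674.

n = 128 per group

For two independent groups with equal n: n = 2·((z_{α/2} + z_β) / d)².
z_{α/2} + z_β = 1.960 + 0.674 = 2.634.
n = 2 × (2.634 / 0.33)² = 2 × 7.982² = 2 × 63.71 = 127.4.
Round up to the next whole participant.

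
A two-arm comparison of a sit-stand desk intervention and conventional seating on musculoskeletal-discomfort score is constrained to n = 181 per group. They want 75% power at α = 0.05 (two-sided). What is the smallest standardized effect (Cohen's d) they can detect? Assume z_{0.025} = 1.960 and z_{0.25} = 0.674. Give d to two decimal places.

d_min ≈ 0.28

For two independent groups of n = 181 each: d_min = (z_{α/2} + z_β)·√(2/n).
z-sum = 1.960 + 0.674 = 2.634.
d_min = 2.634 × √(2/181) = 2.634 × 0.1051 = 0.277.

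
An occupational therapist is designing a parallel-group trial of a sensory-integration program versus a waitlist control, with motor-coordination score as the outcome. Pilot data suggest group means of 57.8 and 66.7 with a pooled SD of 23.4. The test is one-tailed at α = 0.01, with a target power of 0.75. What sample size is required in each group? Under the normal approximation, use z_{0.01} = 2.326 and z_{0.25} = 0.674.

Cohen's d = |M₁ − M₂| / SD_pooled = |57.8 − 66.7| / 23.4 = 8.9 / 23.4 = 0.380.
For two independent groups with equal n: n = 2·((z_{α} + z_β) / d)².
z_{α} + z_β = 2.326 + 0.674 = 3.000.
n = 2 × (3.000 / 0.380)² = 2 × 7.895² = 2 × 62.33 = 124.7.
Round up to the next whole participant.

n = 125 per group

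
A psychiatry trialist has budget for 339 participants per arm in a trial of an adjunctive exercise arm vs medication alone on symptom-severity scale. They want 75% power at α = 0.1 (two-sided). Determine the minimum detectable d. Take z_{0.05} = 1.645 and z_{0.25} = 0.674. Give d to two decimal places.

For two independent groups of n = 339 each: d_min = (z_{α/2} + z_β)·√(2/n).
z-sum = 1.645 + 0.674 = 2.319.
d_min = 2.319 × √(2/339) = 2.319 × 0.0768 = 0.178.

d_min ≈ 0.18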